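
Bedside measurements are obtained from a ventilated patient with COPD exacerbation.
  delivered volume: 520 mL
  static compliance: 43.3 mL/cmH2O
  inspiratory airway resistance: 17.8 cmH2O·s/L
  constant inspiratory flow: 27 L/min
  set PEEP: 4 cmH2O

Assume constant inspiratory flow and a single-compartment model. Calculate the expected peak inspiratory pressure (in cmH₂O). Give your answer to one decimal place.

Flow: 27 L/min ÷ 60 = 0.45 L/s.
Equation of motion (constant flow): PIP = Vt/C + R·V̇ + PEEP.
PIP = 520/43.3 + 17.8×0.45 + 4 = 12.009 + 8.01 + 4 = 24.019 cmH2O.

24.0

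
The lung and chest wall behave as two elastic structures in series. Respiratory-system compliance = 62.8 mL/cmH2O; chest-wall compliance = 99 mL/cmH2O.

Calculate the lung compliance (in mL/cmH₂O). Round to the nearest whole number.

172

1/CL = 1/Crs − 1/Ccw.
1/CL = 1/62.8 − 1/99 = 0.005823.
CL = 171.73 mL/cmH2O.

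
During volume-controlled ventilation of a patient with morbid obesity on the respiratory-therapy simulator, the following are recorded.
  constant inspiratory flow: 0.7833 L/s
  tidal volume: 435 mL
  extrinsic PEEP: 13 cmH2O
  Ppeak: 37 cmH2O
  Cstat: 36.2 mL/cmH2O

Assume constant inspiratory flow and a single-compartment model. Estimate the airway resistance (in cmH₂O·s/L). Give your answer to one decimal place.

Equation of motion (constant flow): PIP = Vt/C + R·V̇ + PEEP.
R·V̇ = PIP − Vt/C − PEEP = 37 − 435/36.2 − 13 = 37 − 12.017 − 13 = 11.983 cmH2O.
R = 11.983 / 0.7833 = 15.298 cmH2O·s/L.

15.3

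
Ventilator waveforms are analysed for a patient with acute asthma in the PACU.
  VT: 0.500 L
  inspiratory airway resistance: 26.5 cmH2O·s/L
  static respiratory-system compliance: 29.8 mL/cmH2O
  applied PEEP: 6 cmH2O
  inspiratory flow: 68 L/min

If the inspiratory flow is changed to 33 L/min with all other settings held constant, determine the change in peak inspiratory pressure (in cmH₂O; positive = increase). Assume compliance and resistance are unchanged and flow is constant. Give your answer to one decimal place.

-15.5

Flow: 68 L/min ÷ 60 = 1.1333 L/s.
New flow: 33 L/min ÷ 60 = 0.55 L/s.
PIP = Vt/C + R·V̇ + PEEP (constant-flow equation of motion).
Only the resistive term changes: ΔPIP = R × ΔV̇ = 26.5 × (0.55 − 1.1333) = 26.5 × -0.5833 = -15.457 cmH2O.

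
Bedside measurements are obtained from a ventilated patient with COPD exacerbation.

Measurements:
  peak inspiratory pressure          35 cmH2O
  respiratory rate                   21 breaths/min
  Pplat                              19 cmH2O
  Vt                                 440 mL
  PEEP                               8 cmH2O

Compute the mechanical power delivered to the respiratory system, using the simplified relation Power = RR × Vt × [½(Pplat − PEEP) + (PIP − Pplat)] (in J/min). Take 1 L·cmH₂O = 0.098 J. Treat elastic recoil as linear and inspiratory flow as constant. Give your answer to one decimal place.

19.5

Per-breath work = Vt × [½(Pplat−PEEP) + (PIP−Pplat)] = 0.440 × [0.5×11.0 + 16.0] = 0.440 × 21.5 = 9.46 L·cmH2O.
Power = 21 × 9.46 = 198.66 L·cmH2O/min.
× 0.098 J/(L·cmH2O) → 19.469 J/min.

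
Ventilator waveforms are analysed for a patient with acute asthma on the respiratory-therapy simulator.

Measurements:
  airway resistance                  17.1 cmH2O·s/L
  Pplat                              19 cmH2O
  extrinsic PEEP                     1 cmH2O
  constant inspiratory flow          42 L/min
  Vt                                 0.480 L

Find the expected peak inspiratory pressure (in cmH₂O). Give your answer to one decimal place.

Flow: 42 L/min ÷ 60 = 0.7 L/s.
PIP = Pplat + Raw × flow = 19 + 17.1 × 0.7 = 19 + 11.97 = 30.97 cmH2O.

31.0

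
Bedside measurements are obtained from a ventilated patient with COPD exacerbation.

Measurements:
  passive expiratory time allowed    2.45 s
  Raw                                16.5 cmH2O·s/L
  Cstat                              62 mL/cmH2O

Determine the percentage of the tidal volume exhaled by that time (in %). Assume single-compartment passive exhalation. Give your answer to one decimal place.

90.9

τ = R × C = 16.5 × 62 mL/cmH2O = 16.5 × 0.062 L/cmH2O = 1.023 s.
Passive exhalation: V(t)/V₀ = e^(−t/τ) = e^(−2.45/1.023) = 0.09118.
Fraction exhaled = 1 − 0.09118 = 0.9088 → 90.88%.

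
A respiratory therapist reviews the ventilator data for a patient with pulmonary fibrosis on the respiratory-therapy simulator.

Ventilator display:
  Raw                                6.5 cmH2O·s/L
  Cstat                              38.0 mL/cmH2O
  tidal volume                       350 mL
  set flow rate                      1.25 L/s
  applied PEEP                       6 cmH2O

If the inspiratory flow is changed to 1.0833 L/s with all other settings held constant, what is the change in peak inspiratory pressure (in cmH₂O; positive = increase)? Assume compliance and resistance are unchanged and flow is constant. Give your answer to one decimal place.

PIP = Vt/C + R·V̇ + PEEP (constant-flow equation of motion).
Only the resistive term changes: ΔPIP = R × ΔV̇ = 6.5 × (1.0833 − 1.25) = 6.5 × -0.1667 = -1.084 cmH2O.

-1.1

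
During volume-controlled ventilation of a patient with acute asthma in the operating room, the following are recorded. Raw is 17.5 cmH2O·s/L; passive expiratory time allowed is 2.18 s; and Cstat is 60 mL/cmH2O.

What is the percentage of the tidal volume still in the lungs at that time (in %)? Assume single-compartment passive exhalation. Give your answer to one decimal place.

12.5

τ = R × C = 17.5 × 60 mL/cmH2O = 17.5 × 0.060 L/cmH2O = 1.05 s.
Passive exhalation: V(t)/V₀ = e^(−t/τ) = e^(−2.18/1.05) = 0.1254.
Fraction remaining = 0.1254 → 12.54%.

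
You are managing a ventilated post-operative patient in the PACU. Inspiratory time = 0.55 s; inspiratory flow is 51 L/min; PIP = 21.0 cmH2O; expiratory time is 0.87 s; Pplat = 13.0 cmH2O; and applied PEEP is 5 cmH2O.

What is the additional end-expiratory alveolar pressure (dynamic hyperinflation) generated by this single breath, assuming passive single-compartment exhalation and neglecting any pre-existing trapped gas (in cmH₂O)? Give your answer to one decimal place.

1.6

Flow: 51 L/min ÷ 60 = 0.85 L/s.
Vt = flow × Ti = 0.85 L/s × 0.55 s × 1000 mL/L = 467.5 mL.
R = (PIP − Pplat)/V̇ = (21.0 − 13.0) / 0.85 = 8.0/0.85 = 9.412 cmH2O·s/L.
C = Vt/(Pplat − PEEP) = 467.5 / (13.0 − 5) = 467.5/8.0 = 58.438 mL/cmH2O.
τ = R × C = 9.412 × 0.05844 L/cmH2O = 0.55 s.
Fraction remaining = e^(−Te/τ) = e^(−0.87/0.55) = 0.2056; trapped volume = 467.5 × 0.2056 = 96.118 mL.
Additional alveolar pressure from trapping ≈ V_trapped / C = 96.118 / 58.438 = 1.645 cmH2O.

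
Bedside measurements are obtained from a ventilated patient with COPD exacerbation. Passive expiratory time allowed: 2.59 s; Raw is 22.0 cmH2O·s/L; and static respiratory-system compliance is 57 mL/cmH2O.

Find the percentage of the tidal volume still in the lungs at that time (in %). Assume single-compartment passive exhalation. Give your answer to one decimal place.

τ = R × C = 22.0 × 57 mL/cmH2O = 22.0 × 0.057 L/cmH2O = 1.254 s.
Passive exhalation: V(t)/V₀ = e^(−t/τ) = e^(−2.59/1.254) = 0.1268.
Fraction remaining = 0.1268 → 12.68%.

12.7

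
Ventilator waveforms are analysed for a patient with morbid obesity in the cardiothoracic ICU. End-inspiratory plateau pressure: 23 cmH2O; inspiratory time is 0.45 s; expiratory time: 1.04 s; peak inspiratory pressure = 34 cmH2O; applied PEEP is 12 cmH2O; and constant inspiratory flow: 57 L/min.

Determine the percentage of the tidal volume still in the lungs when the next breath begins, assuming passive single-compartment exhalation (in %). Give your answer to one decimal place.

9.9

Flow: 57 L/min ÷ 60 = 0.95 L/s.
Vt = flow × Ti = 0.95 L/s × 0.45 s × 1000 mL/L = 427.5 mL.
R = (PIP − Pplat)/V̇ = (34 − 23) / 0.95 = 11.0/0.95 = 11.579 cmH2O·s/L.
C = Vt/(Pplat − PEEP) = 427.5 / (23 − 12) = 427.5/11.0 = 38.864 mL/cmH2O.
τ = R × C = 11.579 × 0.03886 L/cmH2O = 0.45 s.
Fraction remaining at end-expiration = e^(−Te/τ) = e^(−1.04/0.45) = 0.09915 → 9.915%.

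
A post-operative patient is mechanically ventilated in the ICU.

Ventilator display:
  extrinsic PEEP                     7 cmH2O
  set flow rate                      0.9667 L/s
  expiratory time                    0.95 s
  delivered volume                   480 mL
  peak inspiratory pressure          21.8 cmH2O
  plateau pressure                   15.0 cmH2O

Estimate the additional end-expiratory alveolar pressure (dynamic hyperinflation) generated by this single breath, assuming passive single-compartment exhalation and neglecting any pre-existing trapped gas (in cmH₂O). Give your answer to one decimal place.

0.8

R = (PIP − Pplat)/V̇ = (21.8 − 15.0) / 0.9667 = 6.8/0.9667 = 7.034 cmH2O·s/L.
C = Vt/(Pplat − PEEP) = 480.0 / (15.0 − 7) = 480.0/8.0 = 60.0 mL/cmH2O.
τ = R × C = 7.034 × 0.06 L/cmH2O = 0.422 s.
Fraction remaining = e^(−Te/τ) = e^(−0.95/0.422) = 0.1053; trapped volume = 480.0 × 0.1053 = 50.544 mL.
Additional alveolar pressure from trapping ≈ V_trapped / C = 50.544 / 60.0 = 0.8424 cmH2O.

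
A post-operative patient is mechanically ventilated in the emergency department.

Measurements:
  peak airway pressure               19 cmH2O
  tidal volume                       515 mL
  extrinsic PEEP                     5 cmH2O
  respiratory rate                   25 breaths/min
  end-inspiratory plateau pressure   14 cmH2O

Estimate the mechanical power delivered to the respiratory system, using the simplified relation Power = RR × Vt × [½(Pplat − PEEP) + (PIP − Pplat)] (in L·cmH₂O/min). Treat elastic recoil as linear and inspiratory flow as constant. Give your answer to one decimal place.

Per-breath work = Vt × [½(Pplat−PEEP) + (PIP−Pplat)] = 0.515 × [0.5×9.0 + 5.0] = 0.515 × 9.5 = 4.893 L·cmH2O.
Power = 25 × 4.893 = 122.33 L·cmH2O/min.

122.3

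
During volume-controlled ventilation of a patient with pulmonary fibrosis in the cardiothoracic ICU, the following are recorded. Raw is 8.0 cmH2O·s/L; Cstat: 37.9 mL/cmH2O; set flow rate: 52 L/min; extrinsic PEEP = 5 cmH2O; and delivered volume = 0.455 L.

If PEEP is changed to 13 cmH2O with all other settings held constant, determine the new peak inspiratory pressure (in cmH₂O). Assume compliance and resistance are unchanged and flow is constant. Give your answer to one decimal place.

Flow: 52 L/min ÷ 60 = 0.8667 L/s.
PIP = Vt/C + R·V̇ + PEEP (constant-flow equation of motion).
Only the baseline term changes: ΔPIP = ΔPEEP = 13 − 5 = 8.0 cmH2O.
Original PIP = 455/37.9 + 8.0×0.8667 + 5 = 23.939 cmH2O; new PIP = 23.939 + (8.0) = 31.939 cmH2O.

31.9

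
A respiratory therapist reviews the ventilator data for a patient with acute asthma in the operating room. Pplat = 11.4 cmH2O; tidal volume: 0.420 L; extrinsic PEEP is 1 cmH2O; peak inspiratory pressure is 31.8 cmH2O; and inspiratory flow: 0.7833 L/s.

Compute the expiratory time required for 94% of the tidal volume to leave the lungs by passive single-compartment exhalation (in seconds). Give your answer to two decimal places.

2.96

R = (PIP − Pplat)/V̇ = (31.8 − 11.4) / 0.7833 = 20.4/0.7833 = 26.044 cmH2O·s/L.
C = Vt/(Pplat − PEEP) = 420.0 / (11.4 − 1) = 420.0/10.4 = 40.385 mL/cmH2O.
τ = R × C = 26.044 × 0.04039 L/cmH2O = 1.052 s.
t = −τ·ln(1 − 0.94) = −1.052·ln(0.06) = 2.96 s.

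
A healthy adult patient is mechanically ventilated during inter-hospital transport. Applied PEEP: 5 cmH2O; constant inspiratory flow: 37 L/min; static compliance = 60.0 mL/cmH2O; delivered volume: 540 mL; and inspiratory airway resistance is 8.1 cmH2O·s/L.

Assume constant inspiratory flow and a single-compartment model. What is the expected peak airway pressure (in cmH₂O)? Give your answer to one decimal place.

19.0

Flow: 37 L/min ÷ 60 = 0.6167 L/s.
Equation of motion (constant flow): PIP = Vt/C + R·V̇ + PEEP.
PIP = 540/60.0 + 8.1×0.6167 + 5 = 9.0 + 4.995 + 5 = 18.995 cmH2O.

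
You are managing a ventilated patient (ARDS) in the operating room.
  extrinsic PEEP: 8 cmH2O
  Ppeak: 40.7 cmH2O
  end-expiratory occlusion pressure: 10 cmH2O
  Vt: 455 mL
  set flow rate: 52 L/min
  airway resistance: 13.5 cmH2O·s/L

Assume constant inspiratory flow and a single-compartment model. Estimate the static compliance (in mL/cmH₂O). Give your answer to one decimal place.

Flow: 52 L/min ÷ 60 = 0.8667 L/s.
Total PEEP = 10 cmH2O (set 8 + intrinsic 2); this is the baseline alveolar pressure.
Equation of motion (constant flow): PIP = Vt/C + R·V̇ + PEEP.
Vt/C = PIP − R·V̇ − PEEP = 40.7 − 13.5×0.8667 − 10 = 40.7 − 11.7 − 10 = 19.0 cmH2O.
C = Vt / 19.0 = 455 / 19.0 = 23.947 mL/cmH2O.

23.9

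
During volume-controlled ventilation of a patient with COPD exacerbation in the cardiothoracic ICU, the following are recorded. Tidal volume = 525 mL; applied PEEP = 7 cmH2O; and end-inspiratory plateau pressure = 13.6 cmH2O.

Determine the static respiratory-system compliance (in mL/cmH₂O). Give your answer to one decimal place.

Cstat = Vt / (Pplat − PEEP) = 525 / (13.6 − 7) = 525 / 6.6 = 79.545 mL/cmH2O.

79.5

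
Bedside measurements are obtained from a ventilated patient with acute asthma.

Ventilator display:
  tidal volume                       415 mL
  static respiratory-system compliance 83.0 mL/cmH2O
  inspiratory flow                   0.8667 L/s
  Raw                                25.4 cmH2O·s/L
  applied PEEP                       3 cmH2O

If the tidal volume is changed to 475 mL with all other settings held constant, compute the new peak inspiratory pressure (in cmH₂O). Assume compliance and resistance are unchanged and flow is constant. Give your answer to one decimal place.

PIP = Vt/C + R·V̇ + PEEP (constant-flow equation of motion).
Only the elastic term changes: ΔPIP = ΔVt / C = (475 − 415) / 83.0 = 0.7229 cmH2O.
Original PIP = 415/83.0 + 25.4×0.8667 + 3 = 30.014 cmH2O; new PIP = 30.014 + (0.7229) = 30.737 cmH2O.

30.7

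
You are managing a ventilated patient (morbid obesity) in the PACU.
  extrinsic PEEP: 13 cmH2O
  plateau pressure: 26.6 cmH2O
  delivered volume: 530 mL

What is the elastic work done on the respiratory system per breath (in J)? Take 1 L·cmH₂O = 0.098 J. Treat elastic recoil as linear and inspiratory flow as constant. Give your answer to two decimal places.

Elastic work ≈ ½ × (Pplat − PEEP) × Vt = 0.5 × (26.6 − 13) × 0.530 L = 0.5 × 13.6 × 0.530 = 3.604 L·cmH2O.
× 0.098 J/(L·cmH2O) → 0.3532 J.

0.35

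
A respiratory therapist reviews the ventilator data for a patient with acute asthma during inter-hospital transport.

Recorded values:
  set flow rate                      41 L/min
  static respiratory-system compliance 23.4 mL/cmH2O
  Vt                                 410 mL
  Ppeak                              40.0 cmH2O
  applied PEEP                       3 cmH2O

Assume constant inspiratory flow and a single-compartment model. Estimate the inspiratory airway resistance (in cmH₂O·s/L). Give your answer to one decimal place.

Flow: 41 L/min ÷ 60 = 0.6833 L/s.
Equation of motion (constant flow): PIP = Vt/C + R·V̇ + PEEP.
R·V̇ = PIP − Vt/C − PEEP = 40.0 − 410/23.4 − 3 = 40.0 − 17.521 − 3 = 19.479 cmH2O.
R = 19.479 / 0.6833 = 28.507 cmH2O·s/L.

28.5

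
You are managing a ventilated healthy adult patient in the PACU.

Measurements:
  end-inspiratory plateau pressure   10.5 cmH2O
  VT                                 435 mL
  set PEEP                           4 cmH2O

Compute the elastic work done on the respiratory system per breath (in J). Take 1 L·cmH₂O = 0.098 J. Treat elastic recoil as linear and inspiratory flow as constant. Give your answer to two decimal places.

0.14

Elastic work ≈ ½ × (Pplat − PEEP) × Vt = 0.5 × (10.5 − 4) × 0.435 L = 0.5 × 6.5 × 0.435 = 1.414 L·cmH2O.
× 0.098 J/(L·cmH2O) → 0.1386 J.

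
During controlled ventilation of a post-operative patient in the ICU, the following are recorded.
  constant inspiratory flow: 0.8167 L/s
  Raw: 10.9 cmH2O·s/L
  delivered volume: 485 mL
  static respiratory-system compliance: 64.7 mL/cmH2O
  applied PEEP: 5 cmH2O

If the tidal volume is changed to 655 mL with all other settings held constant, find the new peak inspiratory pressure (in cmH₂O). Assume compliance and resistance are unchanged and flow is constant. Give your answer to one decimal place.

PIP = Vt/C + R·V̇ + PEEP (constant-flow equation of motion).
Only the elastic term changes: ΔPIP = ΔVt / C = (655 − 485) / 64.7 = 2.628 cmH2O.
Original PIP = 485/64.7 + 10.9×0.8167 + 5 = 21.398 cmH2O; new PIP = 21.398 + (2.628) = 24.026 cmH2O.

24.0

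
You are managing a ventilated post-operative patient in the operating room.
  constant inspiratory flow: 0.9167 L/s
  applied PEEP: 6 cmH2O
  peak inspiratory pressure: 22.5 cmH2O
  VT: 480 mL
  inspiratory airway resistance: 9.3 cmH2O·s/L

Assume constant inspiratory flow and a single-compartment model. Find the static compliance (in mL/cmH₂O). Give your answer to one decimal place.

Equation of motion (constant flow): PIP = Vt/C + R·V̇ + PEEP.
Vt/C = PIP − R·V̇ − PEEP = 22.5 − 9.3×0.9167 − 6 = 22.5 − 8.525 − 6 = 7.975 cmH2O.
C = Vt / 7.975 = 480 / 7.975 = 60.188 mL/cmH2O.

60.2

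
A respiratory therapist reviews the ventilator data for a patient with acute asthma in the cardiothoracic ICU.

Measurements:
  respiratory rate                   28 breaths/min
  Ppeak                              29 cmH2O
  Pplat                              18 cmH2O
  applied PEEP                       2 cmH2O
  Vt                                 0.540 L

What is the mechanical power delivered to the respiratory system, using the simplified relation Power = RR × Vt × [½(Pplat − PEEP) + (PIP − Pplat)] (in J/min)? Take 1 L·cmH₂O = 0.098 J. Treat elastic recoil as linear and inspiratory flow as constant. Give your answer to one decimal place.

Per-breath work = Vt × [½(Pplat−PEEP) + (PIP−Pplat)] = 0.540 × [0.5×16.0 + 11.0] = 0.540 × 19.0 = 10.26 L·cmH2O.
Power = 28 × 10.26 = 287.28 L·cmH2O/min.
× 0.098 J/(L·cmH2O) → 28.153 J/min.

28.2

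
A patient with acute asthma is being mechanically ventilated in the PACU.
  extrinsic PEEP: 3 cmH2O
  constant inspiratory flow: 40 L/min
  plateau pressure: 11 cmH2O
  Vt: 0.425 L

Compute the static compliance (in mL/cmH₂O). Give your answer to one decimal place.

53.1

Cstat = Vt / (Pplat − PEEP) = 425 / (11 − 3) = 425 / 8.0 = 53.125 mL/cmH2O.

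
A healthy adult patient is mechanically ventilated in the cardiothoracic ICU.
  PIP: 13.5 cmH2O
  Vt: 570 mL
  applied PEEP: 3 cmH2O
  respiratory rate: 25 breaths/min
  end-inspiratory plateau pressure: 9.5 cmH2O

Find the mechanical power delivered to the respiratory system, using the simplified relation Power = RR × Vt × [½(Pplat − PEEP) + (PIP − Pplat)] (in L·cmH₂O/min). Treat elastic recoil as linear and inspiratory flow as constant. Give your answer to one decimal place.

Per-breath work = Vt × [½(Pplat−PEEP) + (PIP−Pplat)] = 0.570 × [0.5×6.5 + 4.0] = 0.570 × 7.25 = 4.133 L·cmH2O.
Power = 25 × 4.133 = 103.33 L·cmH2O/min.

103.3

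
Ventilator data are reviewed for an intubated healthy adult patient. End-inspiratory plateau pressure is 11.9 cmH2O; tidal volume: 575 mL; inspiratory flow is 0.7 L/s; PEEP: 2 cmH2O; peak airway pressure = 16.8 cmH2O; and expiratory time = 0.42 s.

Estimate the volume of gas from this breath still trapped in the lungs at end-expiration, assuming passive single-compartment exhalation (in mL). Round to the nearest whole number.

205

R = (PIP − Pplat)/V̇ = (16.8 − 11.9) / 0.7 = 4.9/0.7 = 7.0 cmH2O·s/L.
C = Vt/(Pplat − PEEP) = 575.0 / (11.9 − 2) = 575.0/9.9 = 58.081 mL/cmH2O.
τ = R × C = 7.0 × 0.05808 L/cmH2O = 0.4066 s.
Fraction remaining = e^(−Te/τ) = e^(−0.42/0.4066) = 0.356.
Trapped volume = 575.0 × 0.356 = 204.7 mL.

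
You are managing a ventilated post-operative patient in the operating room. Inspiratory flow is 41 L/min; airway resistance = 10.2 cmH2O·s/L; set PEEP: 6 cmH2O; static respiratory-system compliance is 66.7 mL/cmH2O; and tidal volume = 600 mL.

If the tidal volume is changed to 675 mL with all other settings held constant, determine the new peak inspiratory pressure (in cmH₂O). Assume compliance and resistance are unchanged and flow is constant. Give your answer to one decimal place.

Flow: 41 L/min ÷ 60 = 0.6833 L/s.
PIP = Vt/C + R·V̇ + PEEP (constant-flow equation of motion).
Only the elastic term changes: ΔPIP = ΔVt / C = (675 − 600) / 66.7 = 1.124 cmH2O.
Original PIP = 600/66.7 + 10.2×0.6833 + 6 = 21.965 cmH2O; new PIP = 21.965 + (1.124) = 23.089 cmH2O.

23.1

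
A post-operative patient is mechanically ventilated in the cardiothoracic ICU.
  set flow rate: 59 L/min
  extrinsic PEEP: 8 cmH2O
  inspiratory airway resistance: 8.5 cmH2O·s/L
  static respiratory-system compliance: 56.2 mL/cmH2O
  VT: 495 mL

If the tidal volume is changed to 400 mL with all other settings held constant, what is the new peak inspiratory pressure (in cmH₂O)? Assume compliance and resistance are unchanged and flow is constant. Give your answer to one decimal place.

23.5

Flow: 59 L/min ÷ 60 = 0.9833 L/s.
PIP = Vt/C + R·V̇ + PEEP (constant-flow equation of motion).
Only the elastic term changes: ΔPIP = ΔVt / C = (400 − 495) / 56.2 = -1.69 cmH2O.
Original PIP = 495/56.2 + 8.5×0.9833 + 8 = 25.166 cmH2O; new PIP = 25.166 + (-1.69) = 23.476 cmH2O.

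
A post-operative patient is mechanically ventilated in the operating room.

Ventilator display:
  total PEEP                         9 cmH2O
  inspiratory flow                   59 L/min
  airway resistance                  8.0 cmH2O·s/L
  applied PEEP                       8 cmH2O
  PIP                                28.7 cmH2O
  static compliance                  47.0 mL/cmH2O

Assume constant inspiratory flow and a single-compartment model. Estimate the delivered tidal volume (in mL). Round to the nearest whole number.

556

Flow: 59 L/min ÷ 60 = 0.9833 L/s.
Total PEEP = 9 cmH2O (set 8 + intrinsic 1); this is the baseline alveolar pressure.
Equation of motion (constant flow): PIP = Vt/C + R·V̇ + PEEP.
Vt/C = PIP − R·V̇ − PEEP = 28.7 − 7.866 − 9 = 11.834 cmH2O.
Vt = C × 11.834 = 47.0 × 11.834 = 556.2 mL.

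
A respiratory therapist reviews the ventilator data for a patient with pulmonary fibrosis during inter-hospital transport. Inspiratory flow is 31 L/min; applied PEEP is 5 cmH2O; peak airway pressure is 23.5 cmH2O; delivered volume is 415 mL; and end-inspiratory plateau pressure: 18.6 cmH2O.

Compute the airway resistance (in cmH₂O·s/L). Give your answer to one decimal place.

9.5

Flow: 31 L/min ÷ 60 = 0.5167 L/s.
Raw = (PIP − Pplat) / flow = (23.5 − 18.6) / 0.5167 = 4.9 / 0.5167 = 9.483 cmH2O·s/L.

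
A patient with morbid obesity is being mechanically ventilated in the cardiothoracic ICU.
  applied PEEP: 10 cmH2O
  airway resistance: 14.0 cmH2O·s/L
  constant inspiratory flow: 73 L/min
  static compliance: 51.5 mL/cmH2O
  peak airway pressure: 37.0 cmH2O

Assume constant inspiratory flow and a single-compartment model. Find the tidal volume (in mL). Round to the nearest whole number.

513

Flow: 73 L/min ÷ 60 = 1.2167 L/s.
Equation of motion (constant flow): PIP = Vt/C + R·V̇ + PEEP.
Vt/C = PIP − R·V̇ − PEEP = 37.0 − 17.034 − 10 = 9.966 cmH2O.
Vt = C × 9.966 = 51.5 × 9.966 = 513.25 mL.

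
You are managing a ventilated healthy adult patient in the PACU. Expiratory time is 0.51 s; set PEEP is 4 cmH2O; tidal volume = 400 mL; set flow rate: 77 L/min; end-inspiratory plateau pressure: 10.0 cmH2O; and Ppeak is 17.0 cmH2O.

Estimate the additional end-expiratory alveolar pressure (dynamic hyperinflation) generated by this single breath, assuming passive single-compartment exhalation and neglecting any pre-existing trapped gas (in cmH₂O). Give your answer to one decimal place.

1.5

Flow: 77 L/min ÷ 60 = 1.2833 L/s.
R = (PIP − Pplat)/V̇ = (17.0 − 10.0) / 1.2833 = 7.0/1.2833 = 5.455 cmH2O·s/L.
C = Vt/(Pplat − PEEP) = 400.0 / (10.0 − 4) = 400.0/6.0 = 66.667 mL/cmH2O.
τ = R × C = 5.455 × 0.06667 L/cmH2O = 0.3637 s.
Fraction remaining = e^(−Te/τ) = e^(−0.51/0.3637) = 0.246; trapped volume = 400.0 × 0.246 = 98.4 mL.
Additional alveolar pressure from trapping ≈ V_trapped / C = 98.4 / 66.667 = 1.476 cmH2O.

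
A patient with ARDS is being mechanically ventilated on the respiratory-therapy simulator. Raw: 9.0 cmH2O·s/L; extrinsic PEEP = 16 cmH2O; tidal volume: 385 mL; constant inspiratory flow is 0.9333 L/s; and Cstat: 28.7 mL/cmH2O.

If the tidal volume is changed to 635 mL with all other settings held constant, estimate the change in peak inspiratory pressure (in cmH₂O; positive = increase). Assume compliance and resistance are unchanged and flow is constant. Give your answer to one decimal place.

8.7

PIP = Vt/C + R·V̇ + PEEP (constant-flow equation of motion).
Only the elastic term changes: ΔPIP = ΔVt / C = (635 − 385) / 28.7 = 8.711 cmH2O.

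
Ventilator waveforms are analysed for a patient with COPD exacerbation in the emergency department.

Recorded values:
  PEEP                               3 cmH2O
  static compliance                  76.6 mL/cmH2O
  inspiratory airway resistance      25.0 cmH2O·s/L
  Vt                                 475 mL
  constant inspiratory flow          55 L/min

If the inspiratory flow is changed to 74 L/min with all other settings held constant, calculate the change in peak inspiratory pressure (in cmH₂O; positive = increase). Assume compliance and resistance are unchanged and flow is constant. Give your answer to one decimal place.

7.9

Flow: 55 L/min ÷ 60 = 0.9167 L/s.
New flow: 74 L/min ÷ 60 = 1.2333 L/s.
PIP = Vt/C + R·V̇ + PEEP (constant-flow equation of motion).
Only the resistive term changes: ΔPIP = R × ΔV̇ = 25.0 × (1.2333 − 0.9167) = 25.0 × 0.3166 = 7.915 cmH2O.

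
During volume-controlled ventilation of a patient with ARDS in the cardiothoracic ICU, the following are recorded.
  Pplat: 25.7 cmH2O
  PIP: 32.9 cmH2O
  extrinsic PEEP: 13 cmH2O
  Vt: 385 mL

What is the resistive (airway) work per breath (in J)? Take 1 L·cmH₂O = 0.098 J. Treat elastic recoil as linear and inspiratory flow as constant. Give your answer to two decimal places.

With constant inspiratory flow the resistive pressure is constant at PIP − Pplat = 32.9 − 25.7 = 7.2 cmH2O, so resistive work = 7.2 × 0.385 = 2.772 L·cmH2O.
× 0.098 J/(L·cmH2O) → 0.2717 J.

0.27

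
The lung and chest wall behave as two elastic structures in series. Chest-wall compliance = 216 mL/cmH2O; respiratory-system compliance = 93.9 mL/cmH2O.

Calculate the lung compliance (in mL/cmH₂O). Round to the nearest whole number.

1/CL = 1/Crs − 1/Ccw.
1/CL = 1/93.9 − 1/216 = 0.00602.
CL = 166.11 mL/cmH2O.

166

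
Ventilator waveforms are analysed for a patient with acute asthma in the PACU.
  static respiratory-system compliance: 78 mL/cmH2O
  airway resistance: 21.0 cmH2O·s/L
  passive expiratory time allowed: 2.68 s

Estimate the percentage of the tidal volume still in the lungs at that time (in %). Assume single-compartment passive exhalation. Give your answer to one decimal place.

19.5

τ = R × C = 21.0 × 78 mL/cmH2O = 21.0 × 0.078 L/cmH2O = 1.638 s.
Passive exhalation: V(t)/V₀ = e^(−t/τ) = e^(−2.68/1.638) = 0.1947.
Fraction remaining = 0.1947 → 19.47%.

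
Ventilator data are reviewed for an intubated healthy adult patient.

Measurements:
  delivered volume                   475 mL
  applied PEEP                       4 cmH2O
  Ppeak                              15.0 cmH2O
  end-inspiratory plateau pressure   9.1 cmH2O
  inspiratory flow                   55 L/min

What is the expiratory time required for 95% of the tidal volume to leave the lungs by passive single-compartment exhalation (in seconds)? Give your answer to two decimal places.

1.80

Flow: 55 L/min ÷ 60 = 0.9167 L/s.
R = (PIP − Pplat)/V̇ = (15.0 − 9.1) / 0.9167 = 5.9/0.9167 = 6.436 cmH2O·s/L.
C = Vt/(Pplat − PEEP) = 475.0 / (9.1 − 4) = 475.0/5.1 = 93.137 mL/cmH2O.
τ = R × C = 6.436 × 0.09314 L/cmH2O = 0.5994 s.
t = −τ·ln(1 − 0.95) = −0.5994·ln(0.05) = 1.796 s.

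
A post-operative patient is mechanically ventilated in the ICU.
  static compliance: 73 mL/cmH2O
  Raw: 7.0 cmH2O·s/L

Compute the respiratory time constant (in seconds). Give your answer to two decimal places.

τ = R × C = 7.0 × 73 mL/cmH2O = 7.0 × 0.073 L/cmH2O = 0.511 s.

0.51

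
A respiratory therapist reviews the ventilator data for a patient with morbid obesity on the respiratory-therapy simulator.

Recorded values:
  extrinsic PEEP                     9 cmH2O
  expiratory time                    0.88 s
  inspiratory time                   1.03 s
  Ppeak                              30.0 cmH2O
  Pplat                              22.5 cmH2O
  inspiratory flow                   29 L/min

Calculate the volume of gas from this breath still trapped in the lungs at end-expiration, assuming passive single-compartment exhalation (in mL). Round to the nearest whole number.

Flow: 29 L/min ÷ 60 = 0.4833 L/s.
Vt = flow × Ti = 0.4833 L/s × 1.03 s × 1000 mL/L = 497.8 mL.
R = (PIP − Pplat)/V̇ = (30.0 − 22.5) / 0.4833 = 7.5/0.4833 = 15.518 cmH2O·s/L.
C = Vt/(Pplat − PEEP) = 497.8 / (22.5 − 9) = 497.8/13.5 = 36.874 mL/cmH2O.
τ = R × C = 15.518 × 0.03687 L/cmH2O = 0.5721 s.
Fraction remaining = e^(−Te/τ) = e^(−0.88/0.5721) = 0.2148.
Trapped volume = 497.8 × 0.2148 = 106.93 mL.

107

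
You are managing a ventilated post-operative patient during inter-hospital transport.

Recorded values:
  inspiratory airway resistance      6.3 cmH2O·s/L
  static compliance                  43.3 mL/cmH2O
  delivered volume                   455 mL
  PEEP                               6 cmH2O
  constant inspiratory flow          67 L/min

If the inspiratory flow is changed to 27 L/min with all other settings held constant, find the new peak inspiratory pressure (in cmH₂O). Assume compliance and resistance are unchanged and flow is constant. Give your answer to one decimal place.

Flow: 67 L/min ÷ 60 = 1.1167 L/s.
New flow: 27 L/min ÷ 60 = 0.45 L/s.
PIP = Vt/C + R·V̇ + PEEP (constant-flow equation of motion).
Only the resistive term changes: ΔPIP = R × ΔV̇ = 6.3 × (0.45 − 1.1167) = 6.3 × -0.6667 = -4.2 cmH2O.
Original PIP = 455/43.3 + 6.3×1.1167 + 6 = 23.543 cmH2O; new PIP = 23.543 + (-4.2) = 19.343 cmH2O.

19.3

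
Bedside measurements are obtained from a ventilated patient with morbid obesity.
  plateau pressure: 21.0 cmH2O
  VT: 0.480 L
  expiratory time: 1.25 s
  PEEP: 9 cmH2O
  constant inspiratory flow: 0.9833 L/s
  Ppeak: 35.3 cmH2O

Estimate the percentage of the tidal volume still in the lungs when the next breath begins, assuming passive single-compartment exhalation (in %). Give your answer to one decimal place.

R = (PIP − Pplat)/V̇ = (35.3 − 21.0) / 0.9833 = 14.3/0.9833 = 14.543 cmH2O·s/L.
C = Vt/(Pplat − PEEP) = 480.0 / (21.0 − 9) = 480.0/12.0 = 40.0 mL/cmH2O.
τ = R × C = 14.543 × 0.04 L/cmH2O = 0.5817 s.
Fraction remaining at end-expiration = e^(−Te/τ) = e^(−1.25/0.5817) = 0.1166 → 11.66%.

11.7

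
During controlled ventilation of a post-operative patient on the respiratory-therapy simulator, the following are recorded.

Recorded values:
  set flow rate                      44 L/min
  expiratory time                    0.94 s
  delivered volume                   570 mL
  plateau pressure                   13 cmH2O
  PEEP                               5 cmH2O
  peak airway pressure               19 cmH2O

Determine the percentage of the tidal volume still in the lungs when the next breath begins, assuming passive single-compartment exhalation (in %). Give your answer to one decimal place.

Flow: 44 L/min ÷ 60 = 0.7333 L/s.
R = (PIP − Pplat)/V̇ = (19 − 13) / 0.7333 = 6.0/0.7333 = 8.182 cmH2O·s/L.
C = Vt/(Pplat − PEEP) = 570.0 / (13 − 5) = 570.0/8.0 = 71.25 mL/cmH2O.
τ = R × C = 8.182 × 0.07125 L/cmH2O = 0.583 s.
Fraction remaining at end-expiration = e^(−Te/τ) = e^(−0.94/0.583) = 0.1994 → 19.94%.

19.9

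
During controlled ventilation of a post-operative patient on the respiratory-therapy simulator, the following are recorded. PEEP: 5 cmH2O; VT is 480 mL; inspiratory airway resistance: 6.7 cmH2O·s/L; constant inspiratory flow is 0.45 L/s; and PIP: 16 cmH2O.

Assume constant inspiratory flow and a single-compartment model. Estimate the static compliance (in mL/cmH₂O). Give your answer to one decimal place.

60.1

Equation of motion (constant flow): PIP = Vt/C + R·V̇ + PEEP.
Vt/C = PIP − R·V̇ − PEEP = 16 − 6.7×0.45 − 5 = 16 − 3.015 − 5 = 7.985 cmH2O.
C = Vt / 7.985 = 480 / 7.985 = 60.113 mL/cmH2O.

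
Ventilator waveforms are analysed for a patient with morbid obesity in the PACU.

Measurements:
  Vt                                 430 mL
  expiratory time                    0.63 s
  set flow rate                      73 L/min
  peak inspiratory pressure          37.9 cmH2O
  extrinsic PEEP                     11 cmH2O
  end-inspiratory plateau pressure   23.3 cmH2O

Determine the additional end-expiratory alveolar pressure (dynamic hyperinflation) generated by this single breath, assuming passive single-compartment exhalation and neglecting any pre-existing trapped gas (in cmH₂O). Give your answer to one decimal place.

2.7

Flow: 73 L/min ÷ 60 = 1.2167 L/s.
R = (PIP − Pplat)/V̇ = (37.9 − 23.3) / 1.2167 = 14.6/1.2167 = 12.0 cmH2O·s/L.
C = Vt/(Pplat − PEEP) = 430.0 / (23.3 − 11) = 430.0/12.3 = 34.959 mL/cmH2O.
τ = R × C = 12.0 × 0.03496 L/cmH2O = 0.4195 s.
Fraction remaining = e^(−Te/τ) = e^(−0.63/0.4195) = 0.2227; trapped volume = 430.0 × 0.2227 = 95.761 mL.
Additional alveolar pressure from trapping ≈ V_trapped / C = 95.761 / 34.959 = 2.739 cmH2O.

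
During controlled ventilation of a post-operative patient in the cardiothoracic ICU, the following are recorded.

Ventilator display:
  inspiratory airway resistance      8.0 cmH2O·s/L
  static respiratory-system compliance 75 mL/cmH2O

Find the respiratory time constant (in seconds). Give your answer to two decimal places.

0.60

τ = R × C = 8.0 × 75 mL/cmH2O = 8.0 × 0.075 L/cmH2O = 0.6 s.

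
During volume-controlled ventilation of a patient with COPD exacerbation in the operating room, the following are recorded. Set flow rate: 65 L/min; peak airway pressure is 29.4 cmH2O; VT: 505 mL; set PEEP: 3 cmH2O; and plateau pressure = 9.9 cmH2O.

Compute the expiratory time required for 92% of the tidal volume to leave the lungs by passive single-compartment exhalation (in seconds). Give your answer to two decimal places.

Flow: 65 L/min ÷ 60 = 1.0833 L/s.
R = (PIP − Pplat)/V̇ = (29.4 − 9.9) / 1.0833 = 19.5/1.0833 = 18.001 cmH2O·s/L.
C = Vt/(Pplat − PEEP) = 505.0 / (9.9 − 3) = 505.0/6.9 = 73.188 mL/cmH2O.
τ = R × C = 18.001 × 0.07319 L/cmH2O = 1.317 s.
t = −τ·ln(1 − 0.92) = −1.317·ln(0.08) = 3.326 s.

3.33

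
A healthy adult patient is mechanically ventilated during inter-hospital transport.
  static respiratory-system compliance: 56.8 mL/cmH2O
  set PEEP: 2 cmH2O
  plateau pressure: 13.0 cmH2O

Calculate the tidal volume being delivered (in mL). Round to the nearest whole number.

625

Vt = Cstat × (Pplat − PEEP) = 56.8 × (13.0 − 2) = 56.8 × 11.0 = 624.8 mL.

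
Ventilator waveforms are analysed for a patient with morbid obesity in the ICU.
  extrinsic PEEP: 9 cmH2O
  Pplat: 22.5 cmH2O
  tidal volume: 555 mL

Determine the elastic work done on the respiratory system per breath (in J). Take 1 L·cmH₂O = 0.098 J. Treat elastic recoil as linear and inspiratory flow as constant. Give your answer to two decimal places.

0.37

Elastic work ≈ ½ × (Pplat − PEEP) × Vt = 0.5 × (22.5 − 9) × 0.555 L = 0.5 × 13.5 × 0.555 = 3.746 L·cmH2O.
× 0.098 J/(L·cmH2O) → 0.3671 J.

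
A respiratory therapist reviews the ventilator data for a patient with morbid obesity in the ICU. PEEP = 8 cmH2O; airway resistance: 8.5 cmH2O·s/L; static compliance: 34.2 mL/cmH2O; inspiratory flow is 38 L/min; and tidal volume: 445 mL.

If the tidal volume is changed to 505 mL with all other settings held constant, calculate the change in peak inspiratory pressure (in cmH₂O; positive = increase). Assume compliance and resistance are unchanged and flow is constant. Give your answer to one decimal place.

1.8

PIP = Vt/C + R·V̇ + PEEP (constant-flow equation of motion).
Only the elastic term changes: ΔPIP = ΔVt / C = (505 − 445) / 34.2 = 1.754 cmH2O.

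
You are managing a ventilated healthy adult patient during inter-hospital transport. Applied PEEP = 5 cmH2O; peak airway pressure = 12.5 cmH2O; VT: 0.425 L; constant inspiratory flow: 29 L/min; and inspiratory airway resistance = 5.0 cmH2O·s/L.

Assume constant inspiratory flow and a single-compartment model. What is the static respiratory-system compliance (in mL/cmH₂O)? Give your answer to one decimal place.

83.6

Flow: 29 L/min ÷ 60 = 0.4833 L/s.
Equation of motion (constant flow): PIP = Vt/C + R·V̇ + PEEP.
Vt/C = PIP − R·V̇ − PEEP = 12.5 − 5.0×0.4833 − 5 = 12.5 − 2.417 − 5 = 5.083 cmH2O.
C = Vt / 5.083 = 425 / 5.083 = 83.612 mL/cmH2O.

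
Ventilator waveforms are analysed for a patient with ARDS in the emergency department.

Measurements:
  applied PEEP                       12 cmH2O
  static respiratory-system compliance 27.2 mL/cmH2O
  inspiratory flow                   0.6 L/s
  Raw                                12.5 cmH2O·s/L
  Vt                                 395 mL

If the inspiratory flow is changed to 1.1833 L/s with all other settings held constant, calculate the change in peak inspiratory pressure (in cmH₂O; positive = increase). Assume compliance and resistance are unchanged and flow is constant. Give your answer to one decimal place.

7.3

PIP = Vt/C + R·V̇ + PEEP (constant-flow equation of motion).
Only the resistive term changes: ΔPIP = R × ΔV̇ = 12.5 × (1.1833 − 0.6) = 12.5 × 0.5833 = 7.291 cmH2O.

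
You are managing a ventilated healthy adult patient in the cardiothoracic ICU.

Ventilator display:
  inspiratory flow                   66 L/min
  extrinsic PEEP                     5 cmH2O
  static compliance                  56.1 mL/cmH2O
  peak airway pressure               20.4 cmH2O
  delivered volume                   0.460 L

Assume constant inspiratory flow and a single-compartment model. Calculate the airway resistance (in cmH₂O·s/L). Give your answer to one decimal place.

6.5

Flow: 66 L/min ÷ 60 = 1.1 L/s.
Equation of motion (constant flow): PIP = Vt/C + R·V̇ + PEEP.
R·V̇ = PIP − Vt/C − PEEP = 20.4 − 460/56.1 − 5 = 20.4 − 8.2 − 5 = 7.2 cmH2O.
R = 7.2 / 1.1 = 6.545 cmH2O·s/L.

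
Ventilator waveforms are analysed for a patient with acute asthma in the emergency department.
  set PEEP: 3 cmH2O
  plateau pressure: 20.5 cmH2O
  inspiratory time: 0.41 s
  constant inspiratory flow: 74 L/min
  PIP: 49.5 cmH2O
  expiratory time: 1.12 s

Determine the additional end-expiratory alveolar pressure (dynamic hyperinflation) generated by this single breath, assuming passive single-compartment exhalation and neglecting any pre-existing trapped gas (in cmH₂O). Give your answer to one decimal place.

3.4

Flow: 74 L/min ÷ 60 = 1.2333 L/s.
Vt = flow × Ti = 1.2333 L/s × 0.41 s × 1000 mL/L = 505.65 mL.
R = (PIP − Pplat)/V̇ = (49.5 − 20.5) / 1.2333 = 29.0/1.2333 = 23.514 cmH2O·s/L.
C = Vt/(Pplat − PEEP) = 505.65 / (20.5 − 3) = 505.65/17.5 = 28.894 mL/cmH2O.
τ = R × C = 23.514 × 0.02889 L/cmH2O = 0.6793 s.
Fraction remaining = e^(−Te/τ) = e^(−1.12/0.6793) = 0.1923; trapped volume = 505.65 × 0.1923 = 97.236 mL.
Additional alveolar pressure from trapping ≈ V_trapped / C = 97.236 / 28.894 = 3.365 cmH2O.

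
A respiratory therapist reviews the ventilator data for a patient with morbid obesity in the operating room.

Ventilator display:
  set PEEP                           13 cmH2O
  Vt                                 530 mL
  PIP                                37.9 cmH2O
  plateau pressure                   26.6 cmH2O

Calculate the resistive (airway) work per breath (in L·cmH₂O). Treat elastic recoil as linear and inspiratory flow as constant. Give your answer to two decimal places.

With constant inspiratory flow the resistive pressure is constant at PIP − Pplat = 37.9 − 26.6 = 11.3 cmH2O, so resistive work = 11.3 × 0.530 = 5.989 L·cmH2O.

5.99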